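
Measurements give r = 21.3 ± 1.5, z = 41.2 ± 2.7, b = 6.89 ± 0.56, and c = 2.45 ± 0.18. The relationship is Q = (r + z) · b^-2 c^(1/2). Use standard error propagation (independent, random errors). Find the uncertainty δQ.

Let u = r + z = 62.5. δu = √(δr² + δz²) = √(2.25 + 7.29) = 3.09, so δu/u = 0.0494.
Q is then a monomial in u, b, c:
δQ/Q = √((δu/u)² + (-2·δb/b)² + (½·δc/c)²) = √(0.00244 + 0.0264 + 0.00135) = 0.174
Q = 2.06, so δQ = 0.174 × 2.06 = 0.358.

0.358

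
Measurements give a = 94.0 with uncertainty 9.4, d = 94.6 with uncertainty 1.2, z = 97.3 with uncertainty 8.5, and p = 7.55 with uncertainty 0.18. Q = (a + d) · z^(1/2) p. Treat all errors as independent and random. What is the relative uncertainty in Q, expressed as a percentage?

7.07%

Let u = a + d = 189. δu = √(δa² + δd²) = √(88.4 + 1.44) = 9.48, so δu/u = 0.0502.
Q is then a monomial in u, z, p:
δQ/Q = √((δu/u)² + (½·δz/z)² + (1·δp/p)²) = √(0.00252 + 0.00191 + 0.000568) = 0.0707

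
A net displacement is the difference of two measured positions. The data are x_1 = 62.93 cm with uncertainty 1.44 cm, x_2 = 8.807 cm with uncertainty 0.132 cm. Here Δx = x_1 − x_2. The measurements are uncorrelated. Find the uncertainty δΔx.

Each term contributes (cᵢ δxᵢ)² to (δΔx)²:
  (δx_1)² = 2.07;  (δx_2)² = 0.0174
δΔx = √(2.09) = 1.45 cm

1.45 cm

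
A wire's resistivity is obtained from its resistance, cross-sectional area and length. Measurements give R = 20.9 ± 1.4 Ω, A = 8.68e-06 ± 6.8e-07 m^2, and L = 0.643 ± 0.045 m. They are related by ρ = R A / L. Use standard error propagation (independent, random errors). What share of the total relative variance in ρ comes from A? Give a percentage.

(δρ/ρ)² = (1·δR/R)² + (1·δA/A)² + (-1·δL/L)²
  R term: (1×0.0670)² = 0.00449
  A term: (1×0.0783)² = 0.00614
  L term: (-1×0.0700)² = 0.00490
Total = 0.0155. Share from A = 0.00614/0.0155 = 0.395.

39.5%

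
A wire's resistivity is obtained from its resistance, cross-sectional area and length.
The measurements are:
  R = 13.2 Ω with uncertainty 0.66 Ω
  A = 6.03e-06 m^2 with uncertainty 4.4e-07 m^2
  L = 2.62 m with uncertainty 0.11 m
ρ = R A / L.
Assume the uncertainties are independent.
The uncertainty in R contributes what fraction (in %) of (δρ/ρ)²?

(δρ/ρ)² = (1·δR/R)² + (1·δA/A)² + (-1·δL/L)²
  R term: (1×0.0500)² = 0.00250
  A term: (1×0.0730)² = 0.00532
  L term: (-1×0.0420)² = 0.00176
Total = 0.00959. Share from R = 0.00250/0.00959 = 0.261.

26.1%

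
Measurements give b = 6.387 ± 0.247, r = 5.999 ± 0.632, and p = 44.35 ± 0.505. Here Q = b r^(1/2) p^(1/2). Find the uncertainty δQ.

6.83

Since Q is a product/quotient, work with relative uncertainties:
  (1·δb/b)² = (1×0.0387)² = 0.00150;  (½·δr/r)² = (0.5×0.105)² = 0.00277;  (½·δp/p)² = (0.5×0.0114)² = 3.24e-05
δQ/Q = √(0.00430) = 0.0656
Q = 104.2, so δQ = 0.0656 × 104.2 = 6.83.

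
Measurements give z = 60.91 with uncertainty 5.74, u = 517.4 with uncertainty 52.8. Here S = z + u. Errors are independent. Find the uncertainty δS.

53.1

Sums and differences: (δS)² = Σ (cᵢ δxᵢ)².
  (δz)² = 32.9;  (δu)² = 2790
δS = √(2820) = 53.1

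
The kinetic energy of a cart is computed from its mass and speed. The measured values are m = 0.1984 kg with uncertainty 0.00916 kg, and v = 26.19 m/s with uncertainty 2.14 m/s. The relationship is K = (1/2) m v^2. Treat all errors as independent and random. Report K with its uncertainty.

Each factor contributes (exponent × relative error)² to (δK/K)²:
  (1·δm/m)² = (1×0.0462)² = 0.00213;  (2·δv/v)² = (2×0.0817)² = 0.0267
δK/K = √(0.0288) = 0.170
K = 68.04 J, so δK = 0.170 × 68.04 = 11.6 J.

68.04 ± 11.6 J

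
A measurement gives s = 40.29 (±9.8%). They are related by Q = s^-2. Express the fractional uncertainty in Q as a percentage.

19.6%

Q ∝ s^-2, so δQ/Q = |-2| · δs/s = 2 × 0.0980 = 0.196.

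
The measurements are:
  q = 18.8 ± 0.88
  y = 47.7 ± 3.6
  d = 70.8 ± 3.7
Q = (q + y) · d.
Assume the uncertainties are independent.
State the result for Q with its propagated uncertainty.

Let u = q + y = 66.5. δu = √(δq² + δy²) = √(0.774 + 13.0) = 3.71, so δu/u = 0.0557.
Q is then a monomial in u, d:
δQ/Q = √((δu/u)² + (1·δd/d)²) = √(0.00311 + 0.00273) = 0.0764
Q = 4710, so δQ = 0.0764 × 4710 = 360.

4710 ± 360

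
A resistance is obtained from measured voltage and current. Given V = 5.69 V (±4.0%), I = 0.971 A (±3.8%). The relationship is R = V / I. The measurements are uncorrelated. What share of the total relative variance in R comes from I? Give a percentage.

47.4%

(δR/R)² = (1·δV/V)² + (-1·δI/I)²
  V term: (1×0.0400)² = 0.00160
  I term: (-1×0.0380)² = 0.00144
Total = 0.00304. Share from I = 0.00144/0.00304 = 0.474.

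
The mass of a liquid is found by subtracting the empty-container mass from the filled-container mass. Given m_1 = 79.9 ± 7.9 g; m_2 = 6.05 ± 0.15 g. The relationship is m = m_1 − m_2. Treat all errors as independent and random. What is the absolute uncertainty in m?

7.90 g

m is a linear combination, so absolute uncertainties add in quadrature:
  (δm_1)² = 62.4;  (δm_2)² = 0.0225
δm = √(62.4) = 7.90 g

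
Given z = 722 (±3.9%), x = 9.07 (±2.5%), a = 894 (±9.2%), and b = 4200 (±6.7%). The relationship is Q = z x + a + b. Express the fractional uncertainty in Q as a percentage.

Let p = z·x = 6550. δp/p = √((1·δz/z)² + (1·δx/x)²) = √(0.00152 + 0.000625) = 0.0463, so δp = 303.
Q = p + a + b: δQ = √(δp² + δa² + δb²) = √(92000 + 6760 + 79200) = 422
Q = 11600, so δQ/Q = 422/11600 = 0.0362.

3.62%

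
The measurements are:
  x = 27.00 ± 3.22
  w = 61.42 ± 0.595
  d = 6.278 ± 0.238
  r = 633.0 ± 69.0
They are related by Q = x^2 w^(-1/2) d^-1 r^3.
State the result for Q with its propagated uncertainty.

Products/powers → add relative errors in quadrature, weighted by exponent:
  (2·δx/x)² = (2×0.119)² = 0.0569;  (−½·δw/w)² = (-0.5×0.00969)² = 2.35e-05;  (-1·δd/d)² = (-1×0.0379)² = 0.00144;  (3·δr/r)² = (3×0.109)² = 0.107
δQ/Q = √(0.165) = 0.407
Q = 3.758e+09, so δQ = 0.407 × 3.758e+09 = 1.53e+09.

(3.758 ± 1.53) × 10^9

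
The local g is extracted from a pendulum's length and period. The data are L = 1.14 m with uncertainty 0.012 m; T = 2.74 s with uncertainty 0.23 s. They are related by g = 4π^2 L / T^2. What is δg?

1.01 m/s^2

g is a product of powers, so relative uncertainties combine in quadrature:
  (1·δL/L)² = (1×0.0105)² = 0.000111;  (-2·δT/T)² = (-2×0.0839)² = 0.0282
δg/g = √(0.0283) = 0.168
g = 5.99 m/s^2, so δg = 0.168 × 5.99 = 1.01 m/s^2.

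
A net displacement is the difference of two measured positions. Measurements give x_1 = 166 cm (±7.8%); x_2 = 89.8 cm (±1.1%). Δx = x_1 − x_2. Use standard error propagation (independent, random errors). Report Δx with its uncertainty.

Each term contributes (cᵢ δxᵢ)² to (δΔx)²:
  (δx_1)² = 168;  (δx_2)² = 0.976
δΔx = √(169) = 13.0 cm
Δx = 76.2 cm.

76.2 ± 13.0 cm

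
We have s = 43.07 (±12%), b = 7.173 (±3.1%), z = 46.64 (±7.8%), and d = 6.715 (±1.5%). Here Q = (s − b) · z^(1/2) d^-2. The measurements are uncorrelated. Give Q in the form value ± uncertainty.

Let u = s − b = 35.90. δu = √(δs² + δb²) = √(26.7 + 0.0494) = 5.17, so δu/u = 0.144.
Q is then a monomial in u, z, d:
δQ/Q = √((δu/u)² + (½·δz/z)² + (-2·δd/d)²) = √(0.0208 + 0.00152 + 0.000900) = 0.152
Q = 5.437, so δQ = 0.152 × 5.437 = 0.828.

5.437 ± 0.828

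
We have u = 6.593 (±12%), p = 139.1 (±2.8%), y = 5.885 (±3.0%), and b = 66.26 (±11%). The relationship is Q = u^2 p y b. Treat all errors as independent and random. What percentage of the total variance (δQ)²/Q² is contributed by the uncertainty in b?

17.0%

(δQ/Q)² = (2·δu/u)² + (1·δp/p)² + (1·δy/y)² + (1·δb/b)²
  u term: (2×0.120)² = 0.0576
  p term: (1×0.0280)² = 0.000784
  y term: (1×0.0300)² = 0.000900
  b term: (1×0.110)² = 0.0121
Total = 0.0714. Share from b = 0.0121/0.0714 = 0.170.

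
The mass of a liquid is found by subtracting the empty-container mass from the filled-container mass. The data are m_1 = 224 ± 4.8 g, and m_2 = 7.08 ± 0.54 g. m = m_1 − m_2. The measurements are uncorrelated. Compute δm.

4.83 g

Each term contributes (cᵢ δxᵢ)² to (δm)²:
  (δm_1)² = 23.0;  (δm_2)² = 0.292
δm = √(23.3) = 4.83 g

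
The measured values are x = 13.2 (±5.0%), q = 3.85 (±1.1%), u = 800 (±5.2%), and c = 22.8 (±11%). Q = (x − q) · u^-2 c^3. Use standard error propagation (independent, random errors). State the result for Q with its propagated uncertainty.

Let w = x − q = 9.35. δw = √(δx² + δq²) = √(0.436 + 0.00179) = 0.661, so δw/w = 0.0707.
Q is then a monomial in w, u, c:
δQ/Q = √((δw/w)² + (-2·δu/u)² + (3·δc/c)²) = √(0.00500 + 0.0108 + 0.109) = 0.353
Q = 0.173, so δQ = 0.353 × 0.173 = 0.0612.

0.173 ± 0.0612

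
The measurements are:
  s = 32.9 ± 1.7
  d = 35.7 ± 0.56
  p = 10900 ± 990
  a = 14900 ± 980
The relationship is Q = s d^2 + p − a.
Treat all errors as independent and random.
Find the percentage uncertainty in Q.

7.63%

Let w = s·d^2 = 41900. δw/w = √((1·δs/s)² + (2·δd/d)²) = √(0.00267 + 0.000984) = 0.0605, so δw = 2530.
Q = w + p − a: δQ = √(δw² + δp² + δa²) = √(6.42e+06 + 9.8e+05 + 9.6e+05) = 2890
Q = 37900, so δQ/Q = 2890/37900 = 0.0763.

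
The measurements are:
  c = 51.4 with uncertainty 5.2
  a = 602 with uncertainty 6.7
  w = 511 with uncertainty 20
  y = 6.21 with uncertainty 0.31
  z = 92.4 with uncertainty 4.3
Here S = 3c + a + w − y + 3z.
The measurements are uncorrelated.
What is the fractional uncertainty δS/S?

0.0190

Absolute uncertainties add in quadrature for a linear combination:
  (3·δc)² = 243;  (δa)² = 44.9;  (δw)² = 400;  (δy)² = 0.0961;  (3·δz)² = 166
δS = √(855) = 29.2
S = 1540, so δS/S = 29.2/1540 = 0.0190.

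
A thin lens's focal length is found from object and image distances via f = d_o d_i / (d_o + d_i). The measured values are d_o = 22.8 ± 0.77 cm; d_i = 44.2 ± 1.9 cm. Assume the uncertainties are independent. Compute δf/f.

0.0267

∂f/∂d_o = (d_i/(d_o+d_i))² = 0.435;  ∂f/∂d_i = (d_o/(d_o+d_i))² = 0.116
δf = √((∂f/∂d_o · δd_o)² + (∂f/∂d_i · δd_i)²) = √(0.112 + 0.0484) = 0.401 cm
f = 15.0 cm, so δf/f = 0.401/15.0 = 0.0267.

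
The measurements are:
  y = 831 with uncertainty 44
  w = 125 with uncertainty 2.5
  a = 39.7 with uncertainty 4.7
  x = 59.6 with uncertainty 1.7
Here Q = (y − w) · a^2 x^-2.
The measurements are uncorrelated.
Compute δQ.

78.8

Let u = y − w = 706. δu = √(δy² + δw²) = √(1940 + 6.25) = 44.1, so δu/u = 0.0624.
Q is then a monomial in u, a, x:
δQ/Q = √((δu/u)² + (2·δa/a)² + (-2·δx/x)²) = √(0.00390 + 0.0561 + 0.00325) = 0.251
Q = 313, so δQ = 0.251 × 313 = 78.8.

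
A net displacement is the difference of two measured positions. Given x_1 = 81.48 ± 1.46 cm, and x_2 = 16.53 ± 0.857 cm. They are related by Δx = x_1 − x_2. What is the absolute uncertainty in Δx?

1.69 cm

Sums and differences: (δΔx)² = Σ (cᵢ δxᵢ)².
  (δx_1)² = 2.13;  (δx_2)² = 0.734
δΔx = √(2.87) = 1.69 cm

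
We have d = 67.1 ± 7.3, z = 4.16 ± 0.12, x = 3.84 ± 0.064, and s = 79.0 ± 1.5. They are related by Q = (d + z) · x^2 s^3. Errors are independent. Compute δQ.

6.31e+07

Let u = d + z = 71.3. δu = √(δd² + δz²) = √(53.3 + 0.0144) = 7.30, so δu/u = 0.102.
Q is then a monomial in u, x, s:
δQ/Q = √((δu/u)² + (2·δx/x)² + (3·δs/s)²) = √(0.0105 + 0.00111 + 0.00324) = 0.122
Q = 5.18e+08, so δQ = 0.122 × 5.18e+08 = 6.31e+07.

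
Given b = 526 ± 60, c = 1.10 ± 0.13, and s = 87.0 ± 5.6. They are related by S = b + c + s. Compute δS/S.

Absolute uncertainties add in quadrature for a linear combination:
  (δb)² = 3600;  (δc)² = 0.0169;  (δs)² = 31.4
δS = √(3630) = 60.3
S = 614, so δS/S = 60.3/614 = 0.0981.

0.0981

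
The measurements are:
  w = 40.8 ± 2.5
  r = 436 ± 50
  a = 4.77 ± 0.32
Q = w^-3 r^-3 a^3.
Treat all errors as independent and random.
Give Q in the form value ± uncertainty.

Q is a product of powers, so relative uncertainties combine in quadrature:
  (-3·δw/w)² = (-3×0.0613)² = 0.0338;  (-3·δr/r)² = (-3×0.115)² = 0.118;  (3·δa/a)² = (3×0.0671)² = 0.0405
δQ/Q = √(0.193) = 0.439
Q = 1.93e-11, so δQ = 0.439 × 1.93e-11 = 8.46e-12.

(1.93 ± 0.846) × 10^-11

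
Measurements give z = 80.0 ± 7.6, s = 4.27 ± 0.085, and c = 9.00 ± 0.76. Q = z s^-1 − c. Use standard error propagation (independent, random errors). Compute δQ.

1.97

Let p = z·s^-1 = 18.7. δp/p = √((1·δz/z)² + (-1·δs/s)²) = √(0.00903 + 0.000396) = 0.0971, so δp = 1.82.
Q = p − c: δQ = √(δp² + δc²) = √(3.31 + 0.578) = 1.97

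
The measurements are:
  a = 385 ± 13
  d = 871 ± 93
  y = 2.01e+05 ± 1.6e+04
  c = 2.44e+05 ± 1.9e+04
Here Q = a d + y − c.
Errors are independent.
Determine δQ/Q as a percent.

15.4%

Let p = a·d = 3.35e+05. δp/p = √((1·δa/a)² + (1·δd/d)²) = √(0.00114 + 0.0114) = 0.112, so δp = 37600.
Q = p + y − c: δQ = √(δp² + δy² + δc²) = √(1.41e+09 + 2.56e+08 + 3.61e+08) = 45000
Q = 2.92e+05, so δQ/Q = 45000/2.92e+05 = 0.154.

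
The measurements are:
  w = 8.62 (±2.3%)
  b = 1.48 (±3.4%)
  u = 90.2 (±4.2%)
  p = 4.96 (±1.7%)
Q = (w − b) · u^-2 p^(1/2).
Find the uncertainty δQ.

Let h = w − b = 7.14. δh = √(δw² + δb²) = √(0.0393 + 0.00253) = 0.205, so δh/h = 0.0286.
Q is then a monomial in h, u, p:
δQ/Q = √((δh/h)² + (-2·δu/u)² + (½·δp/p)²) = √(0.000821 + 0.00706 + 7.23e-05) = 0.0892
Q = 0.00195, so δQ = 0.0892 × 0.00195 = 0.000174.

0.000174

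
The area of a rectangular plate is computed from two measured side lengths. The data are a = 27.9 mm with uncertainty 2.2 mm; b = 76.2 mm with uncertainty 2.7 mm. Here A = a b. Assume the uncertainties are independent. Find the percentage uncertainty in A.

Relative error in a monomial: (δA/A)² = Σ (nᵢ · δxᵢ/xᵢ)².
  (1·δa/a)² = (1×0.0789)² = 0.00622;  (1·δb/b)² = (1×0.0354)² = 0.00126
δA/A = √(0.00747) = 0.0864

8.64%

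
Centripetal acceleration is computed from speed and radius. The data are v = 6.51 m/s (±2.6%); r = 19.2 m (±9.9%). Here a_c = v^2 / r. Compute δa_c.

0.247 m/s^2

Each factor contributes (exponent × relative error)² to (δa_c/a_c)²:
  (2·δv/v)² = (2×0.0260)² = 0.00270;  (-1·δr/r)² = (-1×0.0990)² = 0.00980
δa_c/a_c = √(0.0125) = 0.112
a_c = 2.21 m/s^2, so δa_c = 0.112 × 2.21 = 0.247 m/s^2.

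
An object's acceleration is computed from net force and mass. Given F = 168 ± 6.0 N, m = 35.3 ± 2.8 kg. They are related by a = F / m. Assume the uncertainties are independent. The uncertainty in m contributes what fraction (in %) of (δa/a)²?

(δa/a)² = (1·δF/F)² + (-1·δm/m)²
  F term: (1×0.0357)² = 0.00128
  m term: (-1×0.0793)² = 0.00629
Total = 0.00757. Share from m = 0.00629/0.00757 = 0.831.

83.1%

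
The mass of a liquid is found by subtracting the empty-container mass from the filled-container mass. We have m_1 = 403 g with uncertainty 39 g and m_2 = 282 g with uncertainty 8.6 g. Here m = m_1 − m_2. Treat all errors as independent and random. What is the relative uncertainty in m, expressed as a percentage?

33.0%

Absolute uncertainties add in quadrature for a linear combination:
  (δm_1)² = 1520;  (δm_2)² = 74.0
δm = √(1590) = 39.9 g
m = 121 g, so δm/m = 39.9/121 = 0.330.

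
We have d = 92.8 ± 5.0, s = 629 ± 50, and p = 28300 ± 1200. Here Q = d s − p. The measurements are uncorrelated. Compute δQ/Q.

0.191

Let w = d·s = 58400. δw/w = √((1·δd/d)² + (1·δs/s)²) = √(0.00290 + 0.00632) = 0.0960, so δw = 5610.
Q = w − p: δQ = √(δw² + δp²) = √(3.14e+07 + 1.44e+06) = 5730
Q = 30100, so δQ/Q = 5730/30100 = 0.191.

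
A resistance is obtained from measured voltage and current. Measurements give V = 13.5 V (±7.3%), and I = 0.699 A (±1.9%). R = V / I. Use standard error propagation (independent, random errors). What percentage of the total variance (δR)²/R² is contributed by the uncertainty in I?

(δR/R)² = (1·δV/V)² + (-1·δI/I)²
  V term: (1×0.0730)² = 0.00533
  I term: (-1×0.0190)² = 0.000361
Total = 0.00569. Share from I = 0.000361/0.00569 = 0.0634.

6.34%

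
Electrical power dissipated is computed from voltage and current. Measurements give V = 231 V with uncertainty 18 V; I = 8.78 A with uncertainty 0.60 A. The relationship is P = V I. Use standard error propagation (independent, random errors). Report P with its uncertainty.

2030 ± 210 W

P is a product of powers, so relative uncertainties combine in quadrature:
  (1·δV/V)² = (1×0.0779)² = 0.00607;  (1·δI/I)² = (1×0.0683)² = 0.00467
δP/P = √(0.0107) = 0.104
P = 2030 W, so δP = 0.104 × 2030 = 210 W.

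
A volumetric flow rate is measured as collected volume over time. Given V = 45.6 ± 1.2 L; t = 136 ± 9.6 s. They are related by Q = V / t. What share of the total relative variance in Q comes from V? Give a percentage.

(δQ/Q)² = (1·δV/V)² + (-1·δt/t)²
  V term: (1×0.0263)² = 0.000693
  t term: (-1×0.0706)² = 0.00498
Total = 0.00568. Share from V = 0.000693/0.00568 = 0.122.

12.2%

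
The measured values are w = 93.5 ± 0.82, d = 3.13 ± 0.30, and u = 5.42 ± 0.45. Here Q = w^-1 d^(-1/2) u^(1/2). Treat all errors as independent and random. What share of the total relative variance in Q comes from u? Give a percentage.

(δQ/Q)² = (-1·δw/w)² + (−½·δd/d)² + (½·δu/u)²
  w term: (-1×0.00877)² = 7.69e-05
  d term: (-0.5×0.0958)² = 0.00230
  u term: (0.5×0.0830)² = 0.00172
Total = 0.00410. Share from u = 0.00172/0.00410 = 0.421.

42.1%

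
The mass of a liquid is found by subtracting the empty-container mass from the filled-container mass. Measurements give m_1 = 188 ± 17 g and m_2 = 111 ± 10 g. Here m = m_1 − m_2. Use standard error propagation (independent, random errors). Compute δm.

m is a linear combination, so absolute uncertainties add in quadrature:
  (δm_1)² = 289;  (δm_2)² = 100
δm = √(389) = 19.7 g

19.7 g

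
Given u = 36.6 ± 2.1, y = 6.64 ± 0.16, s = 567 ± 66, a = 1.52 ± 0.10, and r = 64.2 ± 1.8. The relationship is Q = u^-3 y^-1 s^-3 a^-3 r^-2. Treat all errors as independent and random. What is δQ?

5.13e-19

Since Q is a product/quotient, work with relative uncertainties:
  (-3·δu/u)² = (-3×0.0574)² = 0.0296;  (-1·δy/y)² = (-1×0.0241)² = 0.000581;  (-3·δs/s)² = (-3×0.116)² = 0.122;  (-3·δa/a)² = (-3×0.0658)² = 0.0390;  (-2·δr/r)² = (-2×0.0280)² = 0.00314
δQ/Q = √(0.194) = 0.441
Q = 1.16e-18, so δQ = 0.441 × 1.16e-18 = 5.13e-19.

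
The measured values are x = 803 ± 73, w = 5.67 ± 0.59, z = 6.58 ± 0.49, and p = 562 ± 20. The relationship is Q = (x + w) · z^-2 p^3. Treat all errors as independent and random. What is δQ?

Let u = x + w = 809. δu = √(δx² + δw²) = √(5330 + 0.348) = 73.0, so δu/u = 0.0903.
Q is then a monomial in u, z, p:
δQ/Q = √((δu/u)² + (-2·δz/z)² + (3·δp/p)²) = √(0.00815 + 0.0222 + 0.0114) = 0.204
Q = 3.32e+09, so δQ = 0.204 × 3.32e+09 = 6.77e+08.

6.77e+08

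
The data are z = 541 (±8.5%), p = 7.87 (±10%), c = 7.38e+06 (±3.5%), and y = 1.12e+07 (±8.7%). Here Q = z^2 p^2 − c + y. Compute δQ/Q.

Let w = z^2·p^2 = 1.81e+07. δw/w = √((2·δz/z)² + (2·δp/p)²) = √(0.0289 + 0.0400) = 0.262, so δw = 4.76e+06.
Q = w − c + y: δQ = √(δw² + δc² + δy²) = √(2.26e+13 + 6.67e+10 + 9.49e+11) = 4.86e+06
Q = 2.19e+07, so δQ/Q = 4.86e+06/2.19e+07 = 0.222.

0.222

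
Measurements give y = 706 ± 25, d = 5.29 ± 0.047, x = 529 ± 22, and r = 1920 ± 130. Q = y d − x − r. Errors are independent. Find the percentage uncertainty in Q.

14.8%

Let p = y·d = 3730. δp/p = √((1·δy/y)² + (1·δd/d)²) = √(0.00125 + 7.89e-05) = 0.0365, so δp = 136.
Q = p − x − r: δQ = √(δp² + δx² + δr²) = √(18600 + 484 + 16900) = 190
Q = 1290, so δQ/Q = 190/1290 = 0.148.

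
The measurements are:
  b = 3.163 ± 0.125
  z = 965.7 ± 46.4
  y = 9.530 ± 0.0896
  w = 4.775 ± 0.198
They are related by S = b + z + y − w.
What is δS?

46.4

Each term contributes (cᵢ δxᵢ)² to (δS)²:
  (δb)² = 0.0156;  (δz)² = 2150;  (δy)² = 0.00803;  (δw)² = 0.0392
δS = √(2150) = 46.4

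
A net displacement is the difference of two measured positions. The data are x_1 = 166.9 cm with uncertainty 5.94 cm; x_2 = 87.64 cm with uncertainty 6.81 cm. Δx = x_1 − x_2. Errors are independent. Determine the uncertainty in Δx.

Absolute uncertainties add in quadrature for a linear combination:
  (δx_1)² = 35.3;  (δx_2)² = 46.4
δΔx = √(81.7) = 9.04 cm

9.04 cm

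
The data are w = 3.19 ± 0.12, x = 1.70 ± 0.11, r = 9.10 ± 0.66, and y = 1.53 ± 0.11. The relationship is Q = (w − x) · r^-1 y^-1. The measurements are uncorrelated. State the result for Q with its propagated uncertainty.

0.107 ± 0.0160

Let u = w − x = 1.49. δu = √(δw² + δx²) = √(0.0144 + 0.0121) = 0.163, so δu/u = 0.109.
Q is then a monomial in u, r, y:
δQ/Q = √((δu/u)² + (-1·δr/r)² + (-1·δy/y)²) = √(0.0119 + 0.00526 + 0.00517) = 0.150
Q = 0.107, so δQ = 0.150 × 0.107 = 0.0160.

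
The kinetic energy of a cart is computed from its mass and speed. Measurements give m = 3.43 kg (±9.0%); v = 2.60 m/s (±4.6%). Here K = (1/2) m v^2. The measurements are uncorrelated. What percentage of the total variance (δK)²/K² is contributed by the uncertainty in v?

(δK/K)² = (1·δm/m)² + (2·δv/v)²
  m term: (1×0.0900)² = 0.00810
  v term: (2×0.0460)² = 0.00846
Total = 0.0166. Share from v = 0.00846/0.0166 = 0.511.

51.1%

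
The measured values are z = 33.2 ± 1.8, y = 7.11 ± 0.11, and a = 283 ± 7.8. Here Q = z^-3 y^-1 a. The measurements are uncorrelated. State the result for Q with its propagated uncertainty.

Relative error in a monomial: (δQ/Q)² = Σ (nᵢ · δxᵢ/xᵢ)².
  (-3·δz/z)² = (-3×0.0542)² = 0.0265;  (-1·δy/y)² = (-1×0.0155)² = 0.000239;  (1·δa/a)² = (1×0.0276)² = 0.000760
δQ/Q = √(0.0275) = 0.166
Q = 0.00109, so δQ = 0.166 × 0.00109 = 0.000180.

0.00109 ± 0.000180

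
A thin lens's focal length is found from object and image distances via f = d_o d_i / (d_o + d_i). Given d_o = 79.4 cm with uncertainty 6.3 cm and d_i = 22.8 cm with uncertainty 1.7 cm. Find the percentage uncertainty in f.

6.06%

∂f/∂d_o = (d_i/(d_o+d_i))² = 0.0498;  ∂f/∂d_i = (d_o/(d_o+d_i))² = 0.604
δf = √((∂f/∂d_o · δd_o)² + (∂f/∂d_i · δd_i)²) = √(0.0983 + 1.05) = 1.07 cm
f = 17.7 cm, so δf/f = 1.07/17.7 = 0.0606.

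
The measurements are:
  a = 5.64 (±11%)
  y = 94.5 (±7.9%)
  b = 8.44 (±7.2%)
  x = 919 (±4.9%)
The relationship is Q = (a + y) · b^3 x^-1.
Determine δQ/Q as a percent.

23.4%

Let u = a + y = 100. δu = √(δa² + δy²) = √(0.385 + 55.7) = 7.49, so δu/u = 0.0748.
Q is then a monomial in u, b, x:
δQ/Q = √((δu/u)² + (3·δb/b)² + (-1·δx/x)²) = √(0.00560 + 0.0467 + 0.00240) = 0.234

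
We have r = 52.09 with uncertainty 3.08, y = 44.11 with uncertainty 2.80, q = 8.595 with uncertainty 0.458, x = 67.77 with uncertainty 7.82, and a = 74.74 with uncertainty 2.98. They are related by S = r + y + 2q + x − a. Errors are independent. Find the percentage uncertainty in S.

For a sum/difference, combine absolute errors in quadrature:
  (δr)² = 9.49;  (δy)² = 7.84;  (2·δq)² = 0.839;  (δx)² = 61.2;  (δa)² = 8.88
δS = √(88.2) = 9.39
S = 106.4, so δS/S = 9.39/106.4 = 0.0882.

8.82%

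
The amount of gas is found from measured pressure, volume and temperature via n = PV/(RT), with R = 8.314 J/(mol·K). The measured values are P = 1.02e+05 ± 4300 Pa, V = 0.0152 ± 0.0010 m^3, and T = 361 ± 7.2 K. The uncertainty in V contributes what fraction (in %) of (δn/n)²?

66.6%

(δn/n)² = (1·δP/P)² + (1·δV/V)² + (-1·δT/T)²
  P term: (1×0.0422)² = 0.00178
  V term: (1×0.0658)² = 0.00433
  T term: (-1×0.0199)² = 0.000398
Total = 0.00650. Share from V = 0.00433/0.00650 = 0.666.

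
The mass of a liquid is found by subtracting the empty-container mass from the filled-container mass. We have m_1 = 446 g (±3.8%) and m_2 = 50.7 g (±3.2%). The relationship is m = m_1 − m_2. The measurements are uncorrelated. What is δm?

17.0 g

Absolute uncertainties add in quadrature for a linear combination:
  (δm_1)² = 287;  (δm_2)² = 2.63
δm = √(290) = 17.0 g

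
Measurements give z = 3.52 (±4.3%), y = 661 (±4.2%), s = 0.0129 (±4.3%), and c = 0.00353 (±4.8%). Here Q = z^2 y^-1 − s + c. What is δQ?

Let p = z^2·y^-1 = 0.0187. δp/p = √((2·δz/z)² + (-1·δy/y)²) = √(0.00740 + 0.00176) = 0.0957, so δp = 0.00179.
Q = p − s + c: δQ = √(δp² + δs² + δc²) = √(3.22e-06 + 3.08e-07 + 2.87e-08) = 0.00189

0.00189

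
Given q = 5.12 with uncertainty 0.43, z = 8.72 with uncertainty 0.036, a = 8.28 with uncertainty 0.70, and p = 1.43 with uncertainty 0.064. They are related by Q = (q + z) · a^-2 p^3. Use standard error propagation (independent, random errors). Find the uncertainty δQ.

Let u = q + z = 13.8. δu = √(δq² + δz²) = √(0.185 + 0.00130) = 0.432, so δu/u = 0.0312.
Q is then a monomial in u, a, p:
δQ/Q = √((δu/u)² + (-2·δa/a)² + (3·δp/p)²) = √(0.000972 + 0.0286 + 0.0180) = 0.218
Q = 0.590, so δQ = 0.218 × 0.590 = 0.129.

0.129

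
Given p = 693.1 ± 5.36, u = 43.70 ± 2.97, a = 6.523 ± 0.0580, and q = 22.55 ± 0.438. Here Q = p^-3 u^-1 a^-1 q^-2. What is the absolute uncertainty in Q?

For a monomial Q ∝ p^-3, u^-1, a^-1, q^-2, fractional errors add in quadrature:
  (-3·δp/p)² = (-3×0.00773)² = 0.000538;  (-1·δu/u)² = (-1×0.0680)² = 0.00462;  (-1·δa/a)² = (-1×0.00889)² = 7.91e-05;  (-2·δq/q)² = (-2×0.0194)² = 0.00151
δQ/Q = √(0.00675) = 0.0821
Q = 2.072e-14, so δQ = 0.0821 × 2.072e-14 = 1.7e-15.

1.7e-15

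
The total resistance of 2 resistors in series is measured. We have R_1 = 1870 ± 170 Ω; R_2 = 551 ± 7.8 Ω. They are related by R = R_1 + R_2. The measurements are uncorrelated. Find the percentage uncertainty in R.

Absolute uncertainties add in quadrature for a linear combination:
  (δR_1)² = 28900;  (δR_2)² = 60.8
δR = √(29000) = 170 Ω
R = 2420 Ω, so δR/R = 170/2420 = 0.0703.

7.03%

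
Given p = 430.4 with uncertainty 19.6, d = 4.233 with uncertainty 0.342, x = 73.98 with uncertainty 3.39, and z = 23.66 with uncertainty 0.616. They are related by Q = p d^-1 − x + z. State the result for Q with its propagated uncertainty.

51.36 ± 10.0

Let w = p·d^-1 = 101.7. δw/w = √((1·δp/p)² + (-1·δd/d)²) = √(0.00207 + 0.00653) = 0.0927, so δw = 9.43.
Q = w − x + z: δQ = √(δw² + δx² + δz²) = √(88.9 + 11.5 + 0.379) = 10.0
Q = 51.36.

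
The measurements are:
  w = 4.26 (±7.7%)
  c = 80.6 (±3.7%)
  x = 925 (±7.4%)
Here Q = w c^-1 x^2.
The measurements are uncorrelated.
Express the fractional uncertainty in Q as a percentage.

17.1%

Q is a product of powers, so relative uncertainties combine in quadrature:
  (1·δw/w)² = (1×0.0770)² = 0.00593;  (-1·δc/c)² = (-1×0.0370)² = 0.00137;  (2·δx/x)² = (2×0.0740)² = 0.0219
δQ/Q = √(0.0292) = 0.171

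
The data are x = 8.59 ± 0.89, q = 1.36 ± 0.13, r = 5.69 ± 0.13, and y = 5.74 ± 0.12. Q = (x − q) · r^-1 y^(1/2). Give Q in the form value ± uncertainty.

Let u = x − q = 7.23. δu = √(δx² + δq²) = √(0.792 + 0.0169) = 0.899, so δu/u = 0.124.
Q is then a monomial in u, r, y:
δQ/Q = √((δu/u)² + (-1·δr/r)² + (½·δy/y)²) = √(0.0155 + 0.000522 + 0.000109) = 0.127
Q = 3.04, so δQ = 0.127 × 3.04 = 0.386.

3.04 ± 0.386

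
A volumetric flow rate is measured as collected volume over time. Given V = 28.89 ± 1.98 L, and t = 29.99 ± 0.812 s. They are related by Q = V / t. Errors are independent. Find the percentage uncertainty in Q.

Q is a product of powers, so relative uncertainties combine in quadrature:
  (1·δV/V)² = (1×0.0685)² = 0.00470;  (-1·δt/t)² = (-1×0.0271)² = 0.000733
δQ/Q = √(0.00543) = 0.0737

7.37%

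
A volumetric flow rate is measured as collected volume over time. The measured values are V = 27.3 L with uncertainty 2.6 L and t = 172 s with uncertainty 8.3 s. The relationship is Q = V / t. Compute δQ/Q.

0.107

Relative error in a monomial: (δQ/Q)² = Σ (nᵢ · δxᵢ/xᵢ)².
  (1·δV/V)² = (1×0.0952)² = 0.00907;  (-1·δt/t)² = (-1×0.0483)² = 0.00233
δQ/Q = √(0.0114) = 0.107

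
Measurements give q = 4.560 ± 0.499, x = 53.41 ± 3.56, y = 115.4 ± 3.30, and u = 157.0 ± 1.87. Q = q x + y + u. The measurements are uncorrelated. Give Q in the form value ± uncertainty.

515.9 ± 31.4

Let p = q·x = 243.5. δp/p = √((1·δq/q)² + (1·δx/x)²) = √(0.0120 + 0.00444) = 0.128, so δp = 31.2.
Q = p + y + u: δQ = √(δp² + δy² + δu²) = √(974 + 10.9 + 3.50) = 31.4
Q = 515.9.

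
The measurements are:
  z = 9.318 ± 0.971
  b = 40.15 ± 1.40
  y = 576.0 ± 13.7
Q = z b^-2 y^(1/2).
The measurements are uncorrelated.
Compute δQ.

0.0175

Each factor contributes (exponent × relative error)² to (δQ/Q)²:
  (1·δz/z)² = (1×0.104)² = 0.0109;  (-2·δb/b)² = (-2×0.0349)² = 0.00486;  (½·δy/y)² = (0.5×0.0238)² = 0.000141
δQ/Q = √(0.0159) = 0.126
Q = 0.1387, so δQ = 0.126 × 0.1387 = 0.0175.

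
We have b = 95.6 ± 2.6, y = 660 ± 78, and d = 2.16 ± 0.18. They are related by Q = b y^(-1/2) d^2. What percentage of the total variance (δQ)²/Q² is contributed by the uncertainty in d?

(δQ/Q)² = (1·δb/b)² + (−½·δy/y)² + (2·δd/d)²
  b term: (1×0.0272)² = 0.000740
  y term: (-0.5×0.118)² = 0.00349
  d term: (2×0.0833)² = 0.0278
Total = 0.0320. Share from d = 0.0278/0.0320 = 0.868.

86.8%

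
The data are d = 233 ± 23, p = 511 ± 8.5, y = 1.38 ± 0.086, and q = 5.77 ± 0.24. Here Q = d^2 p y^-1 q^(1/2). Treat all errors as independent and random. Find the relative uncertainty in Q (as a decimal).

Q is a product of powers, so relative uncertainties combine in quadrature:
  (2·δd/d)² = (2×0.0987)² = 0.0390;  (1·δp/p)² = (1×0.0166)² = 0.000277;  (-1·δy/y)² = (-1×0.0623)² = 0.00388;  (½·δq/q)² = (0.5×0.0416)² = 0.000433
δQ/Q = √(0.0436) = 0.209

0.209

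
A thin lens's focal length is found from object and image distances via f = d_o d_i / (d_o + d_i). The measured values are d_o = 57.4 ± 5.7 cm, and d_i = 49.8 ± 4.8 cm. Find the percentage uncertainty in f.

∂f/∂d_o = (d_i/(d_o+d_i))² = 0.216;  ∂f/∂d_i = (d_o/(d_o+d_i))² = 0.287
δf = √((∂f/∂d_o · δd_o)² + (∂f/∂d_i · δd_i)²) = √(1.51 + 1.89) = 1.85 cm
f = 26.7 cm, so δf/f = 1.85/26.7 = 0.0692.

6.92%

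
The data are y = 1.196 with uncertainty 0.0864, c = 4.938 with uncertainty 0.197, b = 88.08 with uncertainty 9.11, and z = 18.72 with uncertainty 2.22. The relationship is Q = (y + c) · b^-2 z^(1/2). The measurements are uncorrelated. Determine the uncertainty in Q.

Let u = y + c = 6.134. δu = √(δy² + δc²) = √(0.00746 + 0.0388) = 0.215, so δu/u = 0.0351.
Q is then a monomial in u, b, z:
δQ/Q = √((δu/u)² + (-2·δb/b)² + (½·δz/z)²) = √(0.00123 + 0.0428 + 0.00352) = 0.218
Q = 0.003421, so δQ = 0.218 × 0.003421 = 0.000746.

0.000746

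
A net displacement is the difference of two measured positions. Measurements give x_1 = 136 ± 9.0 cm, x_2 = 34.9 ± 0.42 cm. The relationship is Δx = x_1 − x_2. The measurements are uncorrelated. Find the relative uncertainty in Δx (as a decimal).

0.0891

For a sum/difference, combine absolute errors in quadrature:
  (δx_1)² = 81.0;  (δx_2)² = 0.176
δΔx = √(81.2) = 9.01 cm
Δx = 101 cm, so δΔx/Δx = 9.01/101 = 0.0891.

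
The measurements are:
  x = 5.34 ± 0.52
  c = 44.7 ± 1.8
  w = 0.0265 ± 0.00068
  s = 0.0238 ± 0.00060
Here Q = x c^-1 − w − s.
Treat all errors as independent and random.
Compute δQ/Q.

Let p = x·c^-1 = 0.119. δp/p = √((1·δx/x)² + (-1·δc/c)²) = √(0.00948 + 0.00162) = 0.105, so δp = 0.0126.
Q = p − w − s: δQ = √(δp² + δw² + δs²) = √(0.000158 + 4.62e-07 + 3.6e-07) = 0.0126
Q = 0.0692, so δQ/Q = 0.0126/0.0692 = 0.182.

0.182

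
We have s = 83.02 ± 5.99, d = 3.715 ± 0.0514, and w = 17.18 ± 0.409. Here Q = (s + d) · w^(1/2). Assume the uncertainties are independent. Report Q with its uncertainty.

Let u = s + d = 86.73. δu = √(δs² + δd²) = √(35.9 + 0.00264) = 5.99, so δu/u = 0.0691.
Q is then a monomial in u, w:
δQ/Q = √((δu/u)² + (½·δw/w)²) = √(0.00477 + 0.000142) = 0.0701
Q = 359.5, so δQ = 0.0701 × 359.5 = 25.2.

359.5 ± 25.2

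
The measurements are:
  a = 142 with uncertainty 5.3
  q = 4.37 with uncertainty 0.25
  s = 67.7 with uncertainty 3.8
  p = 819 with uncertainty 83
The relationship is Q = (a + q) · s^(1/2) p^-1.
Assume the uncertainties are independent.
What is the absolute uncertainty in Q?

Let u = a + q = 146. δu = √(δa² + δq²) = √(28.1 + 0.0625) = 5.31, so δu/u = 0.0362.
Q is then a monomial in u, s, p:
δQ/Q = √((δu/u)² + (½·δs/s)² + (-1·δp/p)²) = √(0.00131 + 0.000788 + 0.0103) = 0.111
Q = 1.47, so δQ = 0.111 × 1.47 = 0.164.

0.164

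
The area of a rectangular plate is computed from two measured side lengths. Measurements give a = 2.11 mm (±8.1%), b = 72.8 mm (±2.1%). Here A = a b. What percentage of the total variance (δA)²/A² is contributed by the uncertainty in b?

6.30%

(δA/A)² = (1·δa/a)² + (1·δb/b)²
  a term: (1×0.0810)² = 0.00656
  b term: (1×0.0210)² = 0.000441
Total = 0.00700. Share from b = 0.000441/0.00700 = 0.0630.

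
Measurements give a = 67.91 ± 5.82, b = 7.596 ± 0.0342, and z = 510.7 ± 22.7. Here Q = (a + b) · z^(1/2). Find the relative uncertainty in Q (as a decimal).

Let u = a + b = 75.51. δu = √(δa² + δb²) = √(33.9 + 0.00117) = 5.82, so δu/u = 0.0771.
Q is then a monomial in u, z:
δQ/Q = √((δu/u)² + (½·δz/z)²) = √(0.00594 + 0.000494) = 0.0802

0.0802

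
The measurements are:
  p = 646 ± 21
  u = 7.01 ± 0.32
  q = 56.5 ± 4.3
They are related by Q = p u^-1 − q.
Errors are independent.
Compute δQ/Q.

0.188

Let w = p·u^-1 = 92.2. δw/w = √((1·δp/p)² + (-1·δu/u)²) = √(0.00106 + 0.00208) = 0.0560, so δw = 5.16.
Q = w − q: δQ = √(δw² + δq²) = √(26.7 + 18.5) = 6.72
Q = 35.7, so δQ/Q = 6.72/35.7 = 0.188.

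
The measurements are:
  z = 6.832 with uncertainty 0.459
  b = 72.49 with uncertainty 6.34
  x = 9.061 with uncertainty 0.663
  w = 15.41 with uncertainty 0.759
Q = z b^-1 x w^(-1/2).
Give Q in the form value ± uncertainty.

0.2175 ± 0.0293

Products/powers → add relative errors in quadrature, weighted by exponent:
  (1·δz/z)² = (1×0.0672)² = 0.00451;  (-1·δb/b)² = (-1×0.0875)² = 0.00765;  (1·δx/x)² = (1×0.0732)² = 0.00535;  (−½·δw/w)² = (-0.5×0.0493)² = 0.000606
δQ/Q = √(0.0181) = 0.135
Q = 0.2175, so δQ = 0.135 × 0.2175 = 0.0293.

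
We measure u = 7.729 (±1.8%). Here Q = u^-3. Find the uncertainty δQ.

0.000117

Q ∝ u^-3, so δQ/Q = |-3| · δu/u = 3 × 0.0180 = 0.0540.
Q = 0.002166, so δQ = 0.0540 × 0.002166 = 0.000117.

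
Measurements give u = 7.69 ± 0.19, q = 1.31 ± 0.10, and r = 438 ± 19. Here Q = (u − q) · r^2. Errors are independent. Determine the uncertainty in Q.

Let w = u − q = 6.38. δw = √(δu² + δq²) = √(0.0361 + 0.0100) = 0.215, so δw/w = 0.0337.
Q is then a monomial in w, r:
δQ/Q = √((δw/w)² + (2·δr/r)²) = √(0.00113 + 0.00753) = 0.0931
Q = 1.22e+06, so δQ = 0.0931 × 1.22e+06 = 1.14e+05.

1.14e+05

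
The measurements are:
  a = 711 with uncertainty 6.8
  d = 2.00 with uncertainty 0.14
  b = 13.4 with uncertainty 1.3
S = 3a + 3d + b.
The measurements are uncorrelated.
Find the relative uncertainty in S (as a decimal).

0.00950

Each term contributes (cᵢ δxᵢ)² to (δS)²:
  (3·δa)² = 416;  (3·δd)² = 0.176;  (δb)² = 1.69
δS = √(418) = 20.4
S = 2150, so δS/S = 20.4/2150 = 0.00950.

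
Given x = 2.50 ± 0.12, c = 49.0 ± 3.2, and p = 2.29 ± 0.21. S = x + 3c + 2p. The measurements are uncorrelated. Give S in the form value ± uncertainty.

154 ± 9.61

S is a linear combination, so absolute uncertainties add in quadrature:
  (δx)² = 0.0144;  (3·δc)² = 92.2;  (2·δp)² = 0.176
δS = √(92.4) = 9.61
S = 154.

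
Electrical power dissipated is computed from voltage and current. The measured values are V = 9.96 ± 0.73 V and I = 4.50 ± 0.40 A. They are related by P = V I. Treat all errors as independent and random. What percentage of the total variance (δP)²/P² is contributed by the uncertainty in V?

40.5%

(δP/P)² = (1·δV/V)² + (1·δI/I)²
  V term: (1×0.0733)² = 0.00537
  I term: (1×0.0889)² = 0.00790
Total = 0.0133. Share from V = 0.00537/0.0133 = 0.405.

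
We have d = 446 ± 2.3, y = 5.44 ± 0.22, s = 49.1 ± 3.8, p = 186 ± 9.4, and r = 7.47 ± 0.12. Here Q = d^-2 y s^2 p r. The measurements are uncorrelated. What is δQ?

15.5

Relative error in a monomial: (δQ/Q)² = Σ (nᵢ · δxᵢ/xᵢ)².
  (-2·δd/d)² = (-2×0.00516)² = 0.000106;  (1·δy/y)² = (1×0.0404)² = 0.00164;  (2·δs/s)² = (2×0.0774)² = 0.0240;  (1·δp/p)² = (1×0.0505)² = 0.00255;  (1·δr/r)² = (1×0.0161)² = 0.000258
δQ/Q = √(0.0285) = 0.169
Q = 91.6, so δQ = 0.169 × 91.6 = 15.5.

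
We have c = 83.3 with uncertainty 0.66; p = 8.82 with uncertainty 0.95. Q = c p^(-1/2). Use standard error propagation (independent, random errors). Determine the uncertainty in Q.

Since Q is a product/quotient, work with relative uncertainties:
  (1·δc/c)² = (1×0.00792)² = 6.28e-05;  (−½·δp/p)² = (-0.5×0.108)² = 0.00290
δQ/Q = √(0.00296) = 0.0544
Q = 28.0, so δQ = 0.0544 × 28.0 = 1.53.

1.53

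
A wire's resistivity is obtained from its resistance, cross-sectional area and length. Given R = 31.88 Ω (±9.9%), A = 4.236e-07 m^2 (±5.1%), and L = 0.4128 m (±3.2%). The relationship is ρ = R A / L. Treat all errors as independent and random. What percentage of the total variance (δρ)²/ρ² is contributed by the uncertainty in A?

19.4%

(δρ/ρ)² = (1·δR/R)² + (1·δA/A)² + (-1·δL/L)²
  R term: (1×0.0990)² = 0.00980
  A term: (1×0.0510)² = 0.00260
  L term: (-1×0.0320)² = 0.00102
Total = 0.0134. Share from A = 0.00260/0.0134 = 0.194.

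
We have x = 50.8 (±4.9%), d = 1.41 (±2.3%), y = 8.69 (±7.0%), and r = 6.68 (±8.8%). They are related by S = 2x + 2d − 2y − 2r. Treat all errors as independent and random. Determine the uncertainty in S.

S is a linear combination, so absolute uncertainties add in quadrature:
  (2·δx)² = 24.8;  (2·δd)² = 0.00421;  (2·δy)² = 1.48;  (2·δr)² = 1.38
δS = √(27.7) = 5.26

5.26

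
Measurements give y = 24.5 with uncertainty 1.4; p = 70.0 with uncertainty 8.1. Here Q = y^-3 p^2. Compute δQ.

0.0960

Since Q is a product/quotient, work with relative uncertainties:
  (-3·δy/y)² = (-3×0.0571)² = 0.0294;  (2·δp/p)² = (2×0.116)² = 0.0536
δQ/Q = √(0.0829) = 0.288
Q = 0.333, so δQ = 0.288 × 0.333 = 0.0960.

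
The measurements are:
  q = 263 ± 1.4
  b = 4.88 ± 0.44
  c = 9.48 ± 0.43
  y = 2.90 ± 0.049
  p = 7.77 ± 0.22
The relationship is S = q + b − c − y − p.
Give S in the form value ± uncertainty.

248 ± 1.55

Absolute uncertainties add in quadrature for a linear combination:
  (δq)² = 1.96;  (δb)² = 0.194;  (δc)² = 0.185;  (δy)² = 0.00240;  (δp)² = 0.0484
δS = √(2.39) = 1.55
S = 248.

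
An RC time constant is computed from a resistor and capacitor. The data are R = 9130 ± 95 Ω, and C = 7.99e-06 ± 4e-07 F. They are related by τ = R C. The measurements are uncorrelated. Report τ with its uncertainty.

0.0729 ± 0.00373 s

τ is a product of powers, so relative uncertainties combine in quadrature:
  (1·δR/R)² = (1×0.0104)² = 0.000108;  (1·δC/C)² = (1×0.0501)² = 0.00251
δτ/τ = √(0.00261) = 0.0511
τ = 0.0729 s, so δτ = 0.0511 × 0.0729 = 0.00373 s.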